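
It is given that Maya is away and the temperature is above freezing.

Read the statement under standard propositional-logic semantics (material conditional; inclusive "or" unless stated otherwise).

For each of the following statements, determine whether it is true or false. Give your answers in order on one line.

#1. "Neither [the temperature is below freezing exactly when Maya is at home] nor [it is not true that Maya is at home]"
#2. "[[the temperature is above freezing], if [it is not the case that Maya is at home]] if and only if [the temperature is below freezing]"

Let Q = "the temperature is below freezing" (F), P = "Maya is at home" (F).

#1: In symbols: (Q <-> P) nor ~P

Q <-> P = F <-> F = T
~P = ~F = T
(Q <-> P) nor ~P = T nor T = F
Hence #1 is false.

#2: In symbols: (~P -> ~Q) <-> Q

~P = ~F = T
~Q = ~F = T
~P -> ~Q = T -> T = T
(~P -> ~Q) <-> Q = T <-> F = F
So #2 is false.

#1 False, #2 False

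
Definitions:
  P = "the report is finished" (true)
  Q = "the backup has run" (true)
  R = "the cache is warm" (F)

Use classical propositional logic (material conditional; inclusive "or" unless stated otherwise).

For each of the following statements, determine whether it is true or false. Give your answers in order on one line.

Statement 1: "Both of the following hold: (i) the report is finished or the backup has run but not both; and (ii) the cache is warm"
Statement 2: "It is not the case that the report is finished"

Statement 1: This is (P xor Q) & R.

P xor Q = T xor T = F
(P xor Q) & R = F & F = F
So Statement 1 is false.

Statement 2: Formalization: ~P

~P = ~T = F
So Statement 2 is false.

Statement 1 False, Statement 2 False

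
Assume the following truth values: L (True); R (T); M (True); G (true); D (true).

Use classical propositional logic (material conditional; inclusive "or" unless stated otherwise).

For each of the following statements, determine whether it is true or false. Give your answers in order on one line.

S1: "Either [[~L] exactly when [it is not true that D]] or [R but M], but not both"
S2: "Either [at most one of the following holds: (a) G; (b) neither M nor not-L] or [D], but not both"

S1: In symbols: (~L <-> ~D) xor (R & M)

~L = ~T = F
~D = ~T = F
~L <-> ~D = F <-> F = T
R & M = T & T = T
(~L <-> ~D) xor (R & M) = T xor T = F
So S1 is false.

S2: In symbols: (G nand (M nor ~L)) xor D

~L = ~T = F
M nor ~L = T nor F = F
G nand (M nor ~L) = T nand F = T
(G nand (M nor ~L)) xor D = T xor T = F
Hence S2 is false.

S1 F / S2 F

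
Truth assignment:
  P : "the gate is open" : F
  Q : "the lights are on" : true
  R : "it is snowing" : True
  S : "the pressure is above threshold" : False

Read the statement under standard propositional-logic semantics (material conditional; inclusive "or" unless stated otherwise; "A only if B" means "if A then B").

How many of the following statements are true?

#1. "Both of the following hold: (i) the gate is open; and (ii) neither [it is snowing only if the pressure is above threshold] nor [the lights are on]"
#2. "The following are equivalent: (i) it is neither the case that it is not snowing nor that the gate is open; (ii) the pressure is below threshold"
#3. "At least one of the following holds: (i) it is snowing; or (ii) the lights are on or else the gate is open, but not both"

2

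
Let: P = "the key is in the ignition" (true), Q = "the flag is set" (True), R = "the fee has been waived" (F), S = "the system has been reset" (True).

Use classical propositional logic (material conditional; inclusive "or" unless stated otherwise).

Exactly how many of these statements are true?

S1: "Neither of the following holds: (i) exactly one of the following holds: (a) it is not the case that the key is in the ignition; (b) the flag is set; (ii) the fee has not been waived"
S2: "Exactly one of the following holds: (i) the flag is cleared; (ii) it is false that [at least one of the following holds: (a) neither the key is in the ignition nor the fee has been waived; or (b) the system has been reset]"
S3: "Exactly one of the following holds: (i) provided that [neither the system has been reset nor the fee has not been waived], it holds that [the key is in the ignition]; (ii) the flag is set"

0

S1: Parsed as (not P xor Q) nor not R

not P = not True = False
not P xor Q = False xor True = True
not R = not False = True
(not P xor Q) nor not R = True nor True = False
Thus S1 is false.

S2: Formalization: not Q xor not ((P nor R) or S)

not Q = not True = False
P nor R = True nor False = False
(P nor R) or S = False or True = True
not ((P nor R) or S) = not True = False
not Q xor not ((P nor R) or S) = False xor False = False
Hence S2 is false.

S3: Formalization: ((S nor not R) -> P) xor Q

not R = not False = True
S nor not R = True nor True = False
(S nor not R) -> P = False -> True = True
((S nor not R) -> P) xor Q = True xor True = False
Hence S3 is false.

0 of the 3 statements are true (none).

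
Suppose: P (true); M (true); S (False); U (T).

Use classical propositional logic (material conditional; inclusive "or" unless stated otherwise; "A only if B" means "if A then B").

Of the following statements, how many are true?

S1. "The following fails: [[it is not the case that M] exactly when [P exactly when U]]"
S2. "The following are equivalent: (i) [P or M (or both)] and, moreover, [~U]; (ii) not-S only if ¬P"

S1: Parsed as ~(~M <-> (P <-> U))

~M = ~T = F
P <-> U = T <-> T = T
~M <-> (P <-> U) = F <-> T = F
~(~M <-> (P <-> U)) = ~F = T
Thus S1 is true.

S2: Formalization: ((P | M) & ~U) <-> (~S -> ~P)

P | M = T | T = T
~U = ~T = F
(P | M) & ~U = T & F = F
~S = ~F = T
~P = ~T = F
~S -> ~P = T -> F = F
((P | M) & ~U) <-> (~S -> ~P) = F <-> F = T
So S2 is true.

2 of the 2 statements are true.

2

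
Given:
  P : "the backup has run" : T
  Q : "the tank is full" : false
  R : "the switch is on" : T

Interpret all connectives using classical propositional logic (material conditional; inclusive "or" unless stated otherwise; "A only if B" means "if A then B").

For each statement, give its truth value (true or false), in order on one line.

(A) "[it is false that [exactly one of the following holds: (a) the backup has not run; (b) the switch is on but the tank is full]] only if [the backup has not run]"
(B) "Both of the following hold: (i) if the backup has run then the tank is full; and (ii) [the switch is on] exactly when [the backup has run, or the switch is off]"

(A): Formalization: ¬(¬P ⊕ (R ∧ Q)) → ¬P

¬P = ¬T = F
R ∧ Q = T ∧ F = F
¬P ⊕ (R ∧ Q) = F ⊕ F = F
¬(¬P ⊕ (R ∧ Q)) = ¬F = T
¬P = ¬T = F
¬(¬P ⊕ (R ∧ Q)) → ¬P = T → F = F
Thus (A) is false.

(B): Parsed as (P → Q) ∧ (R ↔ (P ∨ ¬R))

P → Q = T → F = F
¬R = ¬T = F
P ∨ ¬R = T ∨ F = T
R ↔ (P ∨ ¬R) = T ↔ T = T
(P → Q) ∧ (R ↔ (P ∨ ¬R)) = F ∧ T = F
Thus (B) is false.

(A) False; (B) False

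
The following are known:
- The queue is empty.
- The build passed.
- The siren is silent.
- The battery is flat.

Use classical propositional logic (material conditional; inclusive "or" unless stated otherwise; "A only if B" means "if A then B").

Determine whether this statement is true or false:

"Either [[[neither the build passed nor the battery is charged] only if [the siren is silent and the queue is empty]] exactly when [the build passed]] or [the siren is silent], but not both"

False

Let Q = "the build passed" (True), S = "the battery is charged" (False), R = "the siren is sounding" (False), P = "the queue is empty" (True).
Formalization: (((Q nor S) -> (not R and P)) iff Q) xor not R

Q nor S = True nor False = False
not R = not False = True
not R and P = True and True = True
(Q nor S) -> (not R and P) = False -> True = True
((Q nor S) -> (not R and P)) iff Q = True iff True = True
not R = not False = True
(((Q nor S) -> (not R and P)) iff Q) xor not R = True xor True = False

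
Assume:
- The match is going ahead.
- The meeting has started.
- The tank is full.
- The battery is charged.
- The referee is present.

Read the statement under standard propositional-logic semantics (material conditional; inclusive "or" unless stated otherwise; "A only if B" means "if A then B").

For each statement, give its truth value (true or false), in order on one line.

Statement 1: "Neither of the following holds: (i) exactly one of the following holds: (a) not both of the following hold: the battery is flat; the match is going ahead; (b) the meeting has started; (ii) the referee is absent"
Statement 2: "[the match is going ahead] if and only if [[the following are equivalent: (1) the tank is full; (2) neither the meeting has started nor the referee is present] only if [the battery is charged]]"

Let V = "the battery is charged" (T), W = "the match is cancelled" (F), G = "the meeting has started" (T), R = "the referee is present" (T), M = "the tank is full" (T).

Statement 1: Parsed as ((¬V ↑ ¬W) ⊕ G) ↓ ¬R

¬V = ¬T = F
¬W = ¬F = T
¬V ↑ ¬W = F ↑ T = T
(¬V ↑ ¬W) ⊕ G = T ⊕ T = F
¬R = ¬T = F
((¬V ↑ ¬W) ⊕ G) ↓ ¬R = F ↓ F = T
Thus Statement 1 is true.

Statement 2: This is ¬W ↔ ((M ↔ (G ↓ R)) → V).

¬W = ¬F = T
G ↓ R = T ↓ T = F
M ↔ (G ↓ R) = T ↔ F = F
(M ↔ (G ↓ R)) → V = F → T = T
¬W ↔ ((M ↔ (G ↓ R)) → V) = T ↔ T = T
Hence Statement 2 is true.

Statement 1 True; Statement 2 True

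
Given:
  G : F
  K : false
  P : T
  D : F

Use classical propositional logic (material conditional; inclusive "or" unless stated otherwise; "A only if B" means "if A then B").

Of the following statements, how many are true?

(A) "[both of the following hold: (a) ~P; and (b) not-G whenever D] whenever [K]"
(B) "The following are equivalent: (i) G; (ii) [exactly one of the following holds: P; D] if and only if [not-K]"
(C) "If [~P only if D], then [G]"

1

(A): In symbols: K -> (~P & (D -> ~G))

~P = ~T = F
~G = ~F = T
D -> ~G = F -> T = T
~P & (D -> ~G) = F & T = F
K -> (~P & (D -> ~G)) = F -> F = T
So (A) is true.

(B): Parsed as G <-> ((P xor D) <-> ~K)

P xor D = T xor F = T
~K = ~F = T
(P xor D) <-> ~K = T <-> T = T
G <-> ((P xor D) <-> ~K) = F <-> T = F
Hence (B) is false.

(C): Parsed as (~P -> D) -> G

~P = ~T = F
~P -> D = F -> F = T
(~P -> D) -> G = T -> F = F
So (C) is false.

True statements: 1 ((A)).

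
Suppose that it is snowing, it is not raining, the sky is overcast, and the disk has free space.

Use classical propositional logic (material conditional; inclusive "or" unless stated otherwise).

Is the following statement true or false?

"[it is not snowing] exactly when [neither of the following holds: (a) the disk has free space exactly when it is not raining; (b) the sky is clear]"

True.

Let W = "it is snowing" (T), H = "the disk is full" (F), U = "it is raining" (F), R = "the sky is overcast" (T).
Formalization: ¬W ↔ ((¬H ↔ ¬U) ↓ ¬R)

¬W = ¬T = F
¬H = ¬F = T
¬U = ¬F = T
¬H ↔ ¬U = T ↔ T = T
¬R = ¬T = F
(¬H ↔ ¬U) ↓ ¬R = T ↓ F = F
¬W ↔ ((¬H ↔ ¬U) ↓ ¬R) = F ↔ F = T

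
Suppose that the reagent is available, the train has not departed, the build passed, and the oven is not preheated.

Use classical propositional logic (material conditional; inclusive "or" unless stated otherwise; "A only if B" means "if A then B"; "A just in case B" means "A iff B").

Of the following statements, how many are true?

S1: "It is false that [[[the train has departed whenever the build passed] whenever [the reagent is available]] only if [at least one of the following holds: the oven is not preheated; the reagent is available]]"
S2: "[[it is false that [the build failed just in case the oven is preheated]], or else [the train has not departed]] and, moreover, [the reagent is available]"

1

Let P = "the reagent is available" (T), R = "the build passed" (T), Q = "the train has departed" (F), S = "the oven is preheated" (F).

S1: This is ¬((P → (R → Q)) → (¬S ∨ P)).

R → Q = T → F = F
P → (R → Q) = T → F = F
¬S = ¬F = T
¬S ∨ P = T ∨ T = T
(P → (R → Q)) → (¬S ∨ P) = F → T = T
¬((P → (R → Q)) → (¬S ∨ P)) = ¬T = F
So S1 is false.

S2: In symbols: (¬(¬R ↔ S) ∨ ¬Q) ∧ P

¬R = ¬T = F
¬R ↔ S = F ↔ F = T
¬(¬R ↔ S) = ¬T = F
¬Q = ¬F = T
¬(¬R ↔ S) ∨ ¬Q = F ∨ T = T
(¬(¬R ↔ S) ∨ ¬Q) ∧ P = T ∧ T = T
So S2 is true.

1 of the 2 statements is true (S2).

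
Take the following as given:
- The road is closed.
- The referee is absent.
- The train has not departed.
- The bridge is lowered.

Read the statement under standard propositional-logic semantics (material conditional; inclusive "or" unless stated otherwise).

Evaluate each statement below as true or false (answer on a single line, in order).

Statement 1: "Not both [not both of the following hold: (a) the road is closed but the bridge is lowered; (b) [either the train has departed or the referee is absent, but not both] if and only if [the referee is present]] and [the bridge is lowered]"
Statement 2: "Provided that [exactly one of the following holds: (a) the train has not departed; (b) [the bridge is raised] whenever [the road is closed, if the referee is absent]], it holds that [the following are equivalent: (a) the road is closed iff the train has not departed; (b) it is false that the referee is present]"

Statement 1 F / Statement 2 T

Let P = "the road is closed" (T), S = "the bridge is raised" (F), R = "the train has departed" (F), Q = "the referee is present" (F).

Statement 1: Parsed as ((P ∧ ¬S) ↑ ((R ⊕ ¬Q) ↔ Q)) ↑ ¬S

¬S = ¬F = T
P ∧ ¬S = T ∧ T = T
¬Q = ¬F = T
R ⊕ ¬Q = F ⊕ T = T
(R ⊕ ¬Q) ↔ Q = T ↔ F = F
(P ∧ ¬S) ↑ ((R ⊕ ¬Q) ↔ Q) = T ↑ F = T
¬S = ¬F = T
((P ∧ ¬S) ↑ ((R ⊕ ¬Q) ↔ Q)) ↑ ¬S = T ↑ T = F
Hence Statement 1 is false.

Statement 2: Parsed as (¬R ⊕ ((¬Q → P) → S)) → ((P ↔ ¬R) ↔ ¬Q)

¬R = ¬F = T
¬Q = ¬F = T
¬Q → P = T → T = T
(¬Q → P) → S = T → F = F
¬R ⊕ ((¬Q → P) → S) = T ⊕ F = T
¬R = ¬F = T
P ↔ ¬R = T ↔ T = T
¬Q = ¬F = T
(P ↔ ¬R) ↔ ¬Q = T ↔ T = T
(¬R ⊕ ((¬Q → P) → S)) → ((P ↔ ¬R) ↔ ¬Q) = T → T = T
Thus Statement 2 is true.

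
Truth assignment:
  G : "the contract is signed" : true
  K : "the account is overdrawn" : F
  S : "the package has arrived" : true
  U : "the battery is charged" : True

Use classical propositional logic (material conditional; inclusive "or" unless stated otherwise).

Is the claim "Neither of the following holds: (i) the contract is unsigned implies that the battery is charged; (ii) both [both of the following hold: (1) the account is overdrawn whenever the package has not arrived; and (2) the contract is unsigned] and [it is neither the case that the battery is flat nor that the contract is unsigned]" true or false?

The statement is false.

Parsed as (¬G → U) ↓ (((¬S → K) ∧ ¬G) ∧ (¬U ↓ ¬G))

¬G = ¬T = F
¬G → U = F → T = T
¬S = ¬T = F
¬S → K = F → F = T
¬G = ¬T = F
(¬S → K) ∧ ¬G = T ∧ F = F
¬U = ¬T = F
¬G = ¬T = F
¬U ↓ ¬G = F ↓ F = T
((¬S → K) ∧ ¬G) ∧ (¬U ↓ ¬G) = F ∧ T = F
(¬G → U) ↓ (((¬S → K) ∧ ¬G) ∧ (¬U ↓ ¬G)) = T ↓ F = F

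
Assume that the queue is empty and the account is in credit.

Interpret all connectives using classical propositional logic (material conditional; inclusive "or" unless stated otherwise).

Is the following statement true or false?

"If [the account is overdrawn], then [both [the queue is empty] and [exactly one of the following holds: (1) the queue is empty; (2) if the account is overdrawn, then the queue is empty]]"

true

Let L = "the account is overdrawn" (F), W = "the queue is empty" (T).
In symbols: L → (W ∧ (W ⊕ (L → W)))

L → W = F → T = T
W ⊕ (L → W) = T ⊕ T = F
W ∧ (W ⊕ (L → W)) = T ∧ F = F
L → (W ∧ (W ⊕ (L → W))) = F → F = T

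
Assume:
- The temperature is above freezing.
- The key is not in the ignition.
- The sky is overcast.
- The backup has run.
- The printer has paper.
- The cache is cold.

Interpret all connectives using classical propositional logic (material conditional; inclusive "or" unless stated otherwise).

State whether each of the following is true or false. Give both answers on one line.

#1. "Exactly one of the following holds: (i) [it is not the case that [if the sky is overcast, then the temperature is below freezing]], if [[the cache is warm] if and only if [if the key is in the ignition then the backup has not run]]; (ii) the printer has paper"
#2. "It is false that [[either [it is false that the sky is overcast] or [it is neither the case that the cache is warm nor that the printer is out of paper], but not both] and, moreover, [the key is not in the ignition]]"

#1 false / #2 false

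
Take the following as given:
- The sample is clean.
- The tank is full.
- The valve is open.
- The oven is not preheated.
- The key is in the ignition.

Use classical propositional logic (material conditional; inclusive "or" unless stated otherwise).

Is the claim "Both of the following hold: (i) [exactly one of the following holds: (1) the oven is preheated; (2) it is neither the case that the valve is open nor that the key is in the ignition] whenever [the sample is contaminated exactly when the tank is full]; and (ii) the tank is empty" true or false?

Let P = "the sample is contaminated" (False), Q = "the tank is full" (True), S = "the oven is preheated" (False), R = "the valve is open" (True), U = "the key is in the ignition" (True).
Parsed as ((P iff Q) -> (S xor (R nor U))) and not Q

P iff Q = False iff True = False
R nor U = True nor True = False
S xor (R nor U) = False xor False = False
(P iff Q) -> (S xor (R nor U)) = False -> False = True
not Q = not True = False
((P iff Q) -> (S xor (R nor U))) and not Q = True and False = False

The statement is false.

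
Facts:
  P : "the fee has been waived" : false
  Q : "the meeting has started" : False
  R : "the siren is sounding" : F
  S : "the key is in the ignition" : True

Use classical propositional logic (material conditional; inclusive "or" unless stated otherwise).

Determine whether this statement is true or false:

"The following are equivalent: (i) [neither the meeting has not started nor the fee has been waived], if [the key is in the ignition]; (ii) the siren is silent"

false

Values: S=T, Q=F, P=F, R=F.
Formalization: (S -> (~Q nor P)) <-> ~R

~Q = ~F = T
~Q nor P = T nor F = F
S -> (~Q nor P) = T -> F = F
~R = ~F = T
(S -> (~Q nor P)) <-> ~R = F <-> T = F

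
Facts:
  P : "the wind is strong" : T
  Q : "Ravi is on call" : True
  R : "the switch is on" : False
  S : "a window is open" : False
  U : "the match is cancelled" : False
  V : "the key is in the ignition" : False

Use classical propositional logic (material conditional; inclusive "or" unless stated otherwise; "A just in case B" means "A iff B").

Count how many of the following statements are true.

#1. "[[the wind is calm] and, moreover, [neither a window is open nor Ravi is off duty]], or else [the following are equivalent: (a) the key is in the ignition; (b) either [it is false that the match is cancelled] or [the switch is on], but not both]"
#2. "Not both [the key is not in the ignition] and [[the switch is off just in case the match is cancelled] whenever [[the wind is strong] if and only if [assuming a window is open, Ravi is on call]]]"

1

#1: Formalization: (¬P ∧ (S ↓ ¬Q)) ∨ (V ↔ (¬U ⊕ R))

¬P = ¬T = F
¬Q = ¬T = F
S ↓ ¬Q = F ↓ F = T
¬P ∧ (S ↓ ¬Q) = F ∧ T = F
¬U = ¬F = T
¬U ⊕ R = T ⊕ F = T
V ↔ (¬U ⊕ R) = F ↔ T = F
(¬P ∧ (S ↓ ¬Q)) ∨ (V ↔ (¬U ⊕ R)) = F ∨ F = F
So #1 is false.

#2: Formalization: ¬V ↑ ((P ↔ (S → Q)) → (¬R ↔ U))

¬V = ¬F = T
S → Q = F → T = T
P ↔ (S → Q) = T ↔ T = T
¬R = ¬F = T
¬R ↔ U = T ↔ F = F
(P ↔ (S → Q)) → (¬R ↔ U) = T → F = F
¬V ↑ ((P ↔ (S → Q)) → (¬R ↔ U)) = T ↑ F = T
Thus #2 is true.

True statements: 1.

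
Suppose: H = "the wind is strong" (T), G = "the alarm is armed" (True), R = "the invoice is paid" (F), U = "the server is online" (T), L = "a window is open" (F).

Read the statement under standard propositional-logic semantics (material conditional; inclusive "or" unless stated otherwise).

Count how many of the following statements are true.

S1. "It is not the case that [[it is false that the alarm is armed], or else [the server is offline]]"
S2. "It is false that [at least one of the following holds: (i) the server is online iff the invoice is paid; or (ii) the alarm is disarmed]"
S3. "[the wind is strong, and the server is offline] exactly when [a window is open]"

3

S1: Formalization: ¬(¬G ∨ ¬U)

¬G = ¬T = F
¬U = ¬T = F
¬G ∨ ¬U = F ∨ F = F
¬(¬G ∨ ¬U) = ¬F = T
Thus S1 is true.

S2: In symbols: ¬((U ↔ R) ∨ ¬G)

U ↔ R = T ↔ F = F
¬G = ¬T = F
(U ↔ R) ∨ ¬G = F ∨ F = F
¬((U ↔ R) ∨ ¬G) = ¬F = T
Hence S2 is true.

S3: Parsed as (H ∧ ¬U) ↔ L

¬U = ¬T = F
H ∧ ¬U = T ∧ F = F
(H ∧ ¬U) ↔ L = F ↔ F = T
Thus S3 is true.

True statements: 3 (S1, S2, S3).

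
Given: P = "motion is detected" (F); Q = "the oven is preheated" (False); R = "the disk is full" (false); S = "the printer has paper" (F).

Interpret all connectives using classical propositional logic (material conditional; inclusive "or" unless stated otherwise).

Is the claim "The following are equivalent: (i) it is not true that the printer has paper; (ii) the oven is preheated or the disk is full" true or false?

Parsed as ~S <-> (Q | R)

~S = ~F = T
Q | R = F | F = F
~S <-> (Q | R) = T <-> F = F

False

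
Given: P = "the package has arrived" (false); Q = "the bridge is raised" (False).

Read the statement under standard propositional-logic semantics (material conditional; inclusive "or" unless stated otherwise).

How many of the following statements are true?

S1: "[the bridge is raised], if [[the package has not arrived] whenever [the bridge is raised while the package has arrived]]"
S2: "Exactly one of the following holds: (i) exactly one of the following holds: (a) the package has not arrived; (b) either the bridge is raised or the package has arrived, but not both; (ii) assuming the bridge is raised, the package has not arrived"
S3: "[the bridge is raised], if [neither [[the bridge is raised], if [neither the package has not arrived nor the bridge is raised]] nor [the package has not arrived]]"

S1: In symbols: ((Q and P) -> not P) -> Q

Q and P = False and False = False
not P = not False = True
(Q and P) -> not P = False -> True = True
((Q and P) -> not P) -> Q = True -> False = False
So S1 is false.

S2: Parsed as (not P xor (Q xor P)) xor (Q -> not P)

not P = not False = True
Q xor P = False xor False = False
not P xor (Q xor P) = True xor False = True
not P = not False = True
Q -> not P = False -> True = True
(not P xor (Q xor P)) xor (Q -> not P) = True xor True = False
Thus S2 is false.

S3: In symbols: (((not P nor Q) -> Q) nor not P) -> Q

not P = not False = True
not P nor Q = True nor False = False
(not P nor Q) -> Q = False -> False = True
not P = not False = True
((not P nor Q) -> Q) nor not P = True nor True = False
(((not P nor Q) -> Q) nor not P) -> Q = False -> False = True
So S3 is true.

1 of the 3 statements is true (S3).

1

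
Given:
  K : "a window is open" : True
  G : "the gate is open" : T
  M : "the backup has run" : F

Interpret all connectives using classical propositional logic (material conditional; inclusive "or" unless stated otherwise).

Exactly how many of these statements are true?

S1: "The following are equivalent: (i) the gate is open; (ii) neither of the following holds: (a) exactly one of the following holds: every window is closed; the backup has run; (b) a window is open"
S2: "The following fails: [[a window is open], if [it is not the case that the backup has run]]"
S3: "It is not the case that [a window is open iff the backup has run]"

S1: This is G ↔ ((¬K ⊕ M) ↓ K).

¬K = ¬T = F
¬K ⊕ M = F ⊕ F = F
(¬K ⊕ M) ↓ K = F ↓ T = F
G ↔ ((¬K ⊕ M) ↓ K) = T ↔ F = F
Hence S1 is false.

S2: This is ¬(¬M → K).

¬M = ¬F = T
¬M → K = T → T = T
¬(¬M → K) = ¬T = F
So S2 is false.

S3: In symbols: ¬(K ↔ M)

K ↔ M = T ↔ F = F
¬(K ↔ M) = ¬F = T
So S3 is true.

1 of the 3 statements is true.

1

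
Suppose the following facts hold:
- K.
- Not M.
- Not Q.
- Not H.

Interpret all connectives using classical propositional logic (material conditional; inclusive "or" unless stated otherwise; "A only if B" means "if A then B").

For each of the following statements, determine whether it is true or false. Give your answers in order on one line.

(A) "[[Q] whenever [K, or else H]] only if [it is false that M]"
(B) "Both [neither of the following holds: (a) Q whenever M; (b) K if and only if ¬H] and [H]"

(A): In symbols: ((K or H) -> Q) -> not M

K or H = True or False = True
(K or H) -> Q = True -> False = False
not M = not False = True
((K or H) -> Q) -> not M = False -> True = True
So (A) is true.

(B): Parsed as ((M -> Q) nor (K iff not H)) and H

M -> Q = False -> False = True
not H = not False = True
K iff not H = True iff True = True
(M -> Q) nor (K iff not H) = True nor True = False
((M -> Q) nor (K iff not H)) and H = False and False = False
So (B) is false.

(A) T, (B) F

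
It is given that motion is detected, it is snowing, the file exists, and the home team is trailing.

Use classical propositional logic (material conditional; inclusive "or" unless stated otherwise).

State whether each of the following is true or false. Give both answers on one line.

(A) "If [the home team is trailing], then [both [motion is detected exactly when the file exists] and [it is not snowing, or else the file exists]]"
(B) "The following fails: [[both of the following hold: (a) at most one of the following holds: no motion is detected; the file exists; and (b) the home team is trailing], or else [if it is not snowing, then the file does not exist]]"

(A) True / (B) False

Let S = "the home team is leading" (F), P = "motion is detected" (T), R = "the file exists" (T), Q = "it is snowing" (T).

(A): This is ~S -> ((P <-> R) & (~Q | R)).

~S = ~F = T
P <-> R = T <-> T = T
~Q = ~T = F
~Q | R = F | T = T
(P <-> R) & (~Q | R) = T & T = T
~S -> ((P <-> R) & (~Q | R)) = T -> T = T
Hence (A) is true.

(B): In symbols: ~(((~P nand R) & ~S) | (~Q -> ~R))

~P = ~T = F
~P nand R = F nand T = T
~S = ~F = T
(~P nand R) & ~S = T & T = T
~Q = ~T = F
~R = ~T = F
~Q -> ~R = F -> F = T
((~P nand R) & ~S) | (~Q -> ~R) = T | T = T
~(((~P nand R) & ~S) | (~Q -> ~R)) = ~T = F
Thus (B) is false.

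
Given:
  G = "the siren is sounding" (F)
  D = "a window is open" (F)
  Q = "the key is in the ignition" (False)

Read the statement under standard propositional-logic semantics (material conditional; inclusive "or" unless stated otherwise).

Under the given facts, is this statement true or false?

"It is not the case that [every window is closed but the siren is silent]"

false

Parsed as ¬(¬D ∧ ¬G)

¬D = ¬F = T
¬G = ¬F = T
¬D ∧ ¬G = T ∧ T = T
¬(¬D ∧ ¬G) = ¬T = F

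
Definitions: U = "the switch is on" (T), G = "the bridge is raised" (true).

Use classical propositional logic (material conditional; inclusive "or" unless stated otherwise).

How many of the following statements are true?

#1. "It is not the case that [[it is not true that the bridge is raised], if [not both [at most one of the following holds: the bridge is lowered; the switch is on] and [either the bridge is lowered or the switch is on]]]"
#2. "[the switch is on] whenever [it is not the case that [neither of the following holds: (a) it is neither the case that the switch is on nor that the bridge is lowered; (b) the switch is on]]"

#1: This is ¬(((¬G ↑ U) ↑ (¬G ∨ U)) → ¬G).

¬G = ¬T = F
¬G ↑ U = F ↑ T = T
¬G = ¬T = F
¬G ∨ U = F ∨ T = T
(¬G ↑ U) ↑ (¬G ∨ U) = T ↑ T = F
¬G = ¬T = F
((¬G ↑ U) ↑ (¬G ∨ U)) → ¬G = F → F = T
¬(((¬G ↑ U) ↑ (¬G ∨ U)) → ¬G) = ¬T = F
Hence #1 is false.

#2: Formalization: ¬((U ↓ ¬G) ↓ U) → U

¬G = ¬T = F
U ↓ ¬G = T ↓ F = F
(U ↓ ¬G) ↓ U = F ↓ T = F
¬((U ↓ ¬G) ↓ U) = ¬F = T
¬((U ↓ ¬G) ↓ U) → U = T → T = T
So #2 is true.

True statements: 1 (#2).

1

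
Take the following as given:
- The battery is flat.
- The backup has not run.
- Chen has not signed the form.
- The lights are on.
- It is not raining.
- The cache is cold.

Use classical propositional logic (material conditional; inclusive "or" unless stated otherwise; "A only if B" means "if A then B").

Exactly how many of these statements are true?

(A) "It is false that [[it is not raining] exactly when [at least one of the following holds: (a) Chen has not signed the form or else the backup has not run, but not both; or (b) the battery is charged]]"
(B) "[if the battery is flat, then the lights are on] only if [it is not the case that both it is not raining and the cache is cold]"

1

Let U = "it is raining" (F), R = "Chen has signed the form" (F), Q = "the backup has run" (F), P = "the battery is charged" (F), S = "the lights are on" (T), V = "the cache is warm" (F).

(A): Parsed as ¬(¬U ↔ ((¬R ⊕ ¬Q) ∨ P))

¬U = ¬F = T
¬R = ¬F = T
¬Q = ¬F = T
¬R ⊕ ¬Q = T ⊕ T = F
(¬R ⊕ ¬Q) ∨ P = F ∨ F = F
¬U ↔ ((¬R ⊕ ¬Q) ∨ P) = T ↔ F = F
¬(¬U ↔ ((¬R ⊕ ¬Q) ∨ P)) = ¬F = T
So (A) is true.

(B): Formalization: (¬P → S) → (¬U ↑ ¬V)

¬P = ¬F = T
¬P → S = T → T = T
¬U = ¬F = T
¬V = ¬F = T
¬U ↑ ¬V = T ↑ T = F
(¬P → S) → (¬U ↑ ¬V) = T → F = F
So (B) is false.

Count: 1.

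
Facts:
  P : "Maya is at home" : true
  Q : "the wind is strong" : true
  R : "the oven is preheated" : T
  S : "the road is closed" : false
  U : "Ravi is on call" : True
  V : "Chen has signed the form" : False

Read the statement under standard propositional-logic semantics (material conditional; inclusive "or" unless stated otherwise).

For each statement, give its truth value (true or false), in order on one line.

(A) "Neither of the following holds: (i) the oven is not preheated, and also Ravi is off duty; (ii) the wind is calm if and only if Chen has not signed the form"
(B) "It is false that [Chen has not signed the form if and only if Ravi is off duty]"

(A): In symbols: (¬R ∧ ¬U) ↓ (¬Q ↔ ¬V)

¬R = ¬T = F
¬U = ¬T = F
¬R ∧ ¬U = F ∧ F = F
¬Q = ¬T = F
¬V = ¬F = T
¬Q ↔ ¬V = F ↔ T = F
(¬R ∧ ¬U) ↓ (¬Q ↔ ¬V) = F ↓ F = T
Hence (A) is true.

(B): Parsed as ¬(¬V ↔ ¬U)

¬V = ¬F = T
¬U = ¬T = F
¬V ↔ ¬U = T ↔ F = F
¬(¬V ↔ ¬U) = ¬F = T
So (B) is true.

(A) T / (B) T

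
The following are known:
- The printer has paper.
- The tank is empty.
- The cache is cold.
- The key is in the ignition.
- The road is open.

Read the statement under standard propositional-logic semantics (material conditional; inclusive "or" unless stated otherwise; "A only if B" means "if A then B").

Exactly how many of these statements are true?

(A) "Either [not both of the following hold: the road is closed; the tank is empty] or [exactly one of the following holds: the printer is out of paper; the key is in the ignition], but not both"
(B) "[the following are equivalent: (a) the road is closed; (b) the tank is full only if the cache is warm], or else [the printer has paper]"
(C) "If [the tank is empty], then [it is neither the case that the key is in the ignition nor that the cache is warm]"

1

Let U = "the road is closed" (F), Q = "the tank is full" (F), P = "the printer has paper" (T), S = "the key is in the ignition" (T), R = "the cache is warm" (F).

(A): Parsed as (U nand ~Q) xor (~P xor S)

~Q = ~F = T
U nand ~Q = F nand T = T
~P = ~T = F
~P xor S = F xor T = T
(U nand ~Q) xor (~P xor S) = T xor T = F
Hence (A) is false.

(B): This is (U <-> (Q -> R)) | P.

Q -> R = F -> F = T
U <-> (Q -> R) = F <-> T = F
(U <-> (Q -> R)) | P = F | T = T
Hence (B) is true.

(C): Formalization: ~Q -> (S nor R)

~Q = ~F = T
S nor R = T nor F = F
~Q -> (S nor R) = T -> F = F
So (C) is false.

True statements: 1 ((B)).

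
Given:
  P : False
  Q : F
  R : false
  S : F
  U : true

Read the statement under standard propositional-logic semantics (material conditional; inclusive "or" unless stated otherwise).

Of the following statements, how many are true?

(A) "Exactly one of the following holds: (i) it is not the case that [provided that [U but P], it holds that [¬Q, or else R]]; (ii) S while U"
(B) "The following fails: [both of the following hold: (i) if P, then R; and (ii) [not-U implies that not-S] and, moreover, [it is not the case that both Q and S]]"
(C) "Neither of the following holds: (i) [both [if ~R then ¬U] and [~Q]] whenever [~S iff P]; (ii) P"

0

(A): In symbols: not ((U and P) -> (not Q or R)) xor (S and U)

U and P = True and False = False
not Q = not False = True
not Q or R = True or False = True
(U and P) -> (not Q or R) = False -> True = True
not ((U and P) -> (not Q or R)) = not True = False
S and U = False and True = False
not ((U and P) -> (not Q or R)) xor (S and U) = False xor False = False
So (A) is false.

(B): Formalization: not ((P -> R) and ((not U -> not S) and (Q nand S)))

P -> R = False -> False = True
not U = not True = False
not S = not False = True
not U -> not S = False -> True = True
Q nand S = False nand False = True
(not U -> not S) and (Q nand S) = True and True = True
(P -> R) and ((not U -> not S) and (Q nand S)) = True and True = True
not ((P -> R) and ((not U -> not S) and (Q nand S))) = not True = False
Hence (B) is false.

(C): This is ((not S iff P) -> ((not R -> not U) and not Q)) nor P.

not S = not False = True
not S iff P = True iff False = False
not R = not False = True
not U = not True = False
not R -> not U = True -> False = False
not Q = not False = True
(not R -> not U) and not Q = False and True = False
(not S iff P) -> ((not R -> not U) and not Q) = False -> False = True
((not S iff P) -> ((not R -> not U) and not Q)) nor P = True nor False = False
Hence (C) is false.

True statements: 0 (none).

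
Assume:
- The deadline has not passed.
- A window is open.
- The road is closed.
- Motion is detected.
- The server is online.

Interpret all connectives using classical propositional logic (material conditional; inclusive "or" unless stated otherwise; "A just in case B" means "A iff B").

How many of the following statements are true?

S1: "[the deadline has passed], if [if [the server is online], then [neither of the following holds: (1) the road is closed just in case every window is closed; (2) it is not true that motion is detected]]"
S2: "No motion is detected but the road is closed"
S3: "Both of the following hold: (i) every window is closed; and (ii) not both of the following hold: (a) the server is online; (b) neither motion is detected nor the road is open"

Let U = "the server is online" (True), W = "the road is closed" (True), V = "a window is open" (True), G = "motion is detected" (True), D = "the deadline has passed" (False).

S1: Parsed as (U -> ((W iff not V) nor not G)) -> D

not V = not True = False
W iff not V = True iff False = False
not G = not True = False
(W iff not V) nor not G = False nor False = True
U -> ((W iff not V) nor not G) = True -> True = True
(U -> ((W iff not V) nor not G)) -> D = True -> False = False
Thus S1 is false.

S2: Formalization: not G and W

not G = not True = False
not G and W = False and True = False
Hence S2 is false.

S3: Parsed as not V and (U nand (G nor not W))

not V = not True = False
not W = not True = False
G nor not W = True nor False = False
U nand (G nor not W) = True nand False = True
not V and (U nand (G nor not W)) = False and True = False
Hence S3 is false.

True statements: 0 (none).

0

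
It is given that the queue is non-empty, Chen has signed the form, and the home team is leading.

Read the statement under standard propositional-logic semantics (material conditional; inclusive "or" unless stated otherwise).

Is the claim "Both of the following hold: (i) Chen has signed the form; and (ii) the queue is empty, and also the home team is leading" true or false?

Let P = "Chen has signed the form" (T), W = "the queue is empty" (F), M = "the home team is leading" (T).
In symbols: P ∧ (W ∧ M)

W ∧ M = F ∧ T = F
P ∧ (W ∧ M) = T ∧ F = F

False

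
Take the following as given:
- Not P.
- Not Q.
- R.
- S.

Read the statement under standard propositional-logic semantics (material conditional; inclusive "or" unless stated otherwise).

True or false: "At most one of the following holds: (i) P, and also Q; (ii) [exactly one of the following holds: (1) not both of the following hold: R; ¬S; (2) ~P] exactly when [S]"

This is (P ∧ Q) ↑ (((R ↑ ¬S) ⊕ ¬P) ↔ S).

P ∧ Q = F ∧ F = F
¬S = ¬T = F
R ↑ ¬S = T ↑ F = T
¬P = ¬F = T
(R ↑ ¬S) ⊕ ¬P = T ⊕ T = F
((R ↑ ¬S) ⊕ ¬P) ↔ S = F ↔ T = F
(P ∧ Q) ↑ (((R ↑ ¬S) ⊕ ¬P) ↔ S) = F ↑ F = T

True.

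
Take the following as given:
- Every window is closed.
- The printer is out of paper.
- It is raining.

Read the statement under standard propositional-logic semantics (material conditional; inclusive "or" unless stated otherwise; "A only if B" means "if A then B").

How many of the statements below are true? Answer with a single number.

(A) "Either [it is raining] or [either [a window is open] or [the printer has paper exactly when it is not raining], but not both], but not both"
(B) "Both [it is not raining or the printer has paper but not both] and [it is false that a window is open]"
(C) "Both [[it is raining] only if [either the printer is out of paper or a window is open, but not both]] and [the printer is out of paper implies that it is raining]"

1

Let Q = "it is raining" (T), G = "a window is open" (F), S = "the printer has paper" (F).

(A): This is Q ⊕ (G ⊕ (S ↔ ¬Q)).

¬Q = ¬T = F
S ↔ ¬Q = F ↔ F = T
G ⊕ (S ↔ ¬Q) = F ⊕ T = T
Q ⊕ (G ⊕ (S ↔ ¬Q)) = T ⊕ T = F
Hence (A) is false.

(B): Formalization: (¬Q ⊕ S) ∧ ¬G

¬Q = ¬T = F
¬Q ⊕ S = F ⊕ F = F
¬G = ¬F = T
(¬Q ⊕ S) ∧ ¬G = F ∧ T = F
So (B) is false.

(C): In symbols: (Q → (¬S ⊕ G)) ∧ (¬S → Q)

¬S = ¬F = T
¬S ⊕ G = T ⊕ F = T
Q → (¬S ⊕ G) = T → T = T
¬S = ¬F = T
¬S → Q = T → T = T
(Q → (¬S ⊕ G)) ∧ (¬S → Q) = T ∧ T = T
Thus (C) is true.

1 of the 3 statements is true ((C)).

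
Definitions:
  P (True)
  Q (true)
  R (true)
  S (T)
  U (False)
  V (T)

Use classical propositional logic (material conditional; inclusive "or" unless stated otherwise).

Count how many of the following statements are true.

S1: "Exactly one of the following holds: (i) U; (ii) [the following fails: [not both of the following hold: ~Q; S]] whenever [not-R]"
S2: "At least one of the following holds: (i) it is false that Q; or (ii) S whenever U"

S1: Parsed as U xor (not R -> not (not Q nand S))

not R = not True = False
not Q = not True = False
not Q nand S = False nand True = True
not (not Q nand S) = not True = False
not R -> not (not Q nand S) = False -> False = True
U xor (not R -> not (not Q nand S)) = False xor True = True
So S1 is true.

S2: In symbols: not Q or (U -> S)

not Q = not True = False
U -> S = False -> True = True
not Q or (U -> S) = False or True = True
So S2 is true.

True statements: 2 (S1, S2).

2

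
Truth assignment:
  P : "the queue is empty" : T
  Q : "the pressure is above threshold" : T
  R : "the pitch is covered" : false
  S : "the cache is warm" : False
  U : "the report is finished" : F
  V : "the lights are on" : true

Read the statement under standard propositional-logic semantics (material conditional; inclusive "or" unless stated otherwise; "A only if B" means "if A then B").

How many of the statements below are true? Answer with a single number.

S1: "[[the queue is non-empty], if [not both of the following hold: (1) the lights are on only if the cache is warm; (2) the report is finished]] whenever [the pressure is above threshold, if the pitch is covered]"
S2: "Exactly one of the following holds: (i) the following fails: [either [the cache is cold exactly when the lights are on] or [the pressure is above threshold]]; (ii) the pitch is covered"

S1: Parsed as (R -> Q) -> (((V -> S) nand U) -> not P)

R -> Q = False -> True = True
V -> S = True -> False = False
(V -> S) nand U = False nand False = True
not P = not True = False
((V -> S) nand U) -> not P = True -> False = False
(R -> Q) -> (((V -> S) nand U) -> not P) = True -> False = False
So S1 is false.

S2: Formalization: not ((not S iff V) or Q) xor R

not S = not False = True
not S iff V = True iff True = True
(not S iff V) or Q = True or True = True
not ((not S iff V) or Q) = not True = False
not ((not S iff V) or Q) xor R = False xor False = False
Hence S2 is false.

Count: 0.

0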